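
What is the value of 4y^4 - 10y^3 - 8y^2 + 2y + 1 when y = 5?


Using direct substitution:
  4 * (5)^4 = 2500
  -10 * (5)^3 = -1250
  -8 * (5)^2 = -200
  2 * (5)^1 = 10
  constant: 1
Sum = 2500 - 1250 - 200 + 10 + 1 = 1061


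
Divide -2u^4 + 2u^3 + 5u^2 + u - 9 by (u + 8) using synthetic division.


Synthetic division with c = -8. Coefficients: -2, 2, 5, 1, -9
Bring down -2.
  -2 * -8 = 16; 16 + 2 = 18
  18 * -8 = -144; -144 + 5 = -139
  -139 * -8 = 1112; 1112 + 1 = 1113
  1113 * -8 = -8904; -8904 - 9 = -8913
Quotient: -2u^3 + 18u^2 - 139u + 1113, Remainder: -8913


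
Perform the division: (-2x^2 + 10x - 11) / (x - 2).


(-2x^2 + 10x - 11) / (x - 2)
Step 1: -2x * (x - 2) = -2x^2 + 4x; subtract.
Step 2: 6 * (x - 2) = 6x - 12; subtract.
Quotient: -2x + 6, Remainder: 1


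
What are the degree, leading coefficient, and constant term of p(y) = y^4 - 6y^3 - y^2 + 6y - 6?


Highest power of y is 4, with coefficient 1. Constant term is -6.
Degree = 4, leading coefficient = 1, constant term = -6


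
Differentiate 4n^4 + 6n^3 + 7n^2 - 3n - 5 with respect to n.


Apply the power rule term by term:
  d/dn(4n^4) = 16n^3
  d/dn(6n^3) = 18n^2
  d/dn(7n^2) = 14n
  d/dn(-3n) = -3
  d/dn(-5) = 0
p'(n) = 16n^3 + 18n^2 + 14n - 3


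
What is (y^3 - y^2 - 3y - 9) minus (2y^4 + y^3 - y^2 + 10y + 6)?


Distribute the minus sign:
  (y^3 - y^2 - 3y - 9)
- (2y^4 + y^3 - y^2 + 10y + 6)
Negate second polynomial: -2y^4 - y^3 + y^2 - 10y - 6
Add: -2y^4 - 13y - 15


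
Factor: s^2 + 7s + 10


Roots satisfy r1 + r2 = -b/a = -7 and r1*r2 = c/a = 10.
So r1 = -2, r2 = -5.
s^2 + 7s + 10 = (s - r1)(s - r2) = (s + 2)(s + 5)


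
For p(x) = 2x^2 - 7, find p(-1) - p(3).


p(-1) = -5
p(3) = 11
p(-1) - p(3) = -5 - 11 = -16


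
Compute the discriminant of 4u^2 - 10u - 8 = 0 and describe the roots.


D = b^2 - 4ac = (-10)^2 - 4(4)(-8) = 100 + 128 = 228
Since D > 0: two distinct irrational roots


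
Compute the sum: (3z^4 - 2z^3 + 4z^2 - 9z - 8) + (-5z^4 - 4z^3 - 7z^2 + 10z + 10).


Align terms by degree and add:
  3z^4 - 2z^3 + 4z^2 - 9z - 8
  -5z^4 - 4z^3 - 7z^2 + 10z + 10
= -2z^4 - 6z^3 - 3z^2 + z + 2


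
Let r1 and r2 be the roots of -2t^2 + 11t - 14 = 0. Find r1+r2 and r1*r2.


For at^2+bt+c=0: sum = -b/a, product = c/a.
a=-2, b=11, c=-14
Sum = -(11)/-2 = 11/2
Product = (-14)/-2 = 7


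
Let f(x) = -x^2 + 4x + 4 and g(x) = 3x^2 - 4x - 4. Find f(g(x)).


Substitute g(x) into f:
f(g(x)) = -1*(3x^2 - 4x - 4)^2 + 4*(3x^2 - 4x - 4) + 4
(3x^2 - 4x - 4)^2 = 9x^4 - 24x^3 - 8x^2 + 32x + 16
Expand and combine: -9x^4 + 24x^3 + 20x^2 - 48x - 28


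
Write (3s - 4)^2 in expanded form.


Expand (3s - 4)^2 by repeated multiplication:
= 9s^2 - 24s + 16


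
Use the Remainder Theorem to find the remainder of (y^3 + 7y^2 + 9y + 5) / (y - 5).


By the Remainder Theorem, the remainder equals p(5):
  1*(5)^3 = 125
  7*(5)^2 = 175
  9*(5)^1 = 45
  constant: 5
Sum: 125 + 175 + 45 + 5 = 350


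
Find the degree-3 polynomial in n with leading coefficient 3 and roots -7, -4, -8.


p(n) = 3(n + 7)(n + 4)(n + 8)
Expand: 3n^3 + 57n^2 + 348n + 672


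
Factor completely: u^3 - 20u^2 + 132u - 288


Try integer roots (divisors of -288). u=6: p(6)=0.
Divide out (u - 6): quotient is u^2 - 14u + 48.
Factor the quadratic: (u - 8)(u - 6)
Result: (u - 6)(u - 8)(u - 6)


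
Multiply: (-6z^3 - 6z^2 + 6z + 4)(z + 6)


Distribute each term of the first polynomial:
  (-6z^3)(z + 6) = -6z^4 - 36z^3
  (-6z^2)(z + 6) = -6z^3 - 36z^2
  (6z)(z + 6) = 6z^2 + 36z
  (4)(z + 6) = 4z + 24
Sum: -6z^4 - 42z^3 - 30z^2 + 40z + 24


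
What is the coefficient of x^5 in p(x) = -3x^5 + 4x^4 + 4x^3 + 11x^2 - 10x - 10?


Read off the coefficient of x^5: -3


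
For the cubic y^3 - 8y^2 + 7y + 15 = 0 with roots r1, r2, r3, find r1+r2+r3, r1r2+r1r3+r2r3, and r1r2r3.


Monic cubic y^3+by^2+cy+d=0: sum=-b, pairwise sum=c, product=-d.
b=-8, c=7, d=15
r1+r2+r3 = 8
r1r2+r1r3+r2r3 = 7
r1r2r3 = -15


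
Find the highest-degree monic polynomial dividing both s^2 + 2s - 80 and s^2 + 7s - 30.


Factor each:
  s^2 + 2s - 80 = (s + 10)(s - 8)
  s^2 + 7s - 30 = (s + 10)(s - 3)
Common monic factor: s + 10


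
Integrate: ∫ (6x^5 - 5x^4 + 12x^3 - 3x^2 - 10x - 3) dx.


Reverse power rule on each term:
  ∫ 6x^5 dx = x^6
  ∫ -5x^4 dx = -x^5
  ∫ 12x^3 dx = 3x^4
  ∫ -3x^2 dx = -x^3
  ∫ -10x dx = -5x^2
  ∫ -3 dx = -3x
F(x) = x^6 - x^5 + 3x^4 - x^3 - 5x^2 - 3x + C


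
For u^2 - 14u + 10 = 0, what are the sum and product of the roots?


For au^2+bu+c=0: sum = -b/a, product = c/a.
a=1, b=-14, c=10
Sum = -(-14)/1 = 14
Product = (10)/1 = 10


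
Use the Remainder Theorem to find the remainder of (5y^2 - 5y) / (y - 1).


By the Remainder Theorem, the remainder equals p(1):
  5*(1)^2 = 5
  -5*(1)^1 = -5
  constant: 0
Sum: 5 - 5 + 0 = 0


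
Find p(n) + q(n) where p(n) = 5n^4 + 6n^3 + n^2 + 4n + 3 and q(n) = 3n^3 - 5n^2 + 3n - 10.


Align terms by degree and add:
  5n^4 + 6n^3 + n^2 + 4n + 3
+ 3n^3 - 5n^2 + 3n - 10
= 5n^4 + 9n^3 - 4n^2 + 7n - 7


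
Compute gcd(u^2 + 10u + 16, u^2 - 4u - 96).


Factor each:
  u^2 + 10u + 16 = (u + 8)(u + 2)
  u^2 - 4u - 96 = (u + 8)(u - 12)
Common monic factor: u + 8


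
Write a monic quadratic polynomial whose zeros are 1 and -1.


p(x) = (x - 1)(x + 1)
Expand: x^2 - 1


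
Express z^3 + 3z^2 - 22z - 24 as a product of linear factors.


Try integer roots (divisors of -24). z=4: p(4)=0.
Divide out (z - 4): quotient is z^2 + 7z + 6.
Factor the quadratic: (z + 1)(z + 6)
Result: (z - 4)(z + 1)(z + 6)


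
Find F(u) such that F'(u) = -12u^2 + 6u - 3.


Reverse power rule on each term:
  ∫ -12u^2 du = -4u^3
  ∫ 6u du = 3u^2
  ∫ -3 du = -3u
F(u) = -4u^3 + 3u^2 - 3u + C


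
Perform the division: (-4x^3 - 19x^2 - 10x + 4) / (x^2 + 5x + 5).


(-4x^3 - 19x^2 - 10x + 4) / (x^2 + 5x + 5)
Step 1: -4x * (x^2 + 5x + 5) = -4x^3 - 20x^2 - 20x; subtract.
Step 2: 1 * (x^2 + 5x + 5) = x^2 + 5x + 5; subtract.
Quotient: -4x + 1, Remainder: 5x - 1


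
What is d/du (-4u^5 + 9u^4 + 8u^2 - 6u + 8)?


Apply the power rule term by term:
  d/du(-4u^5) = -20u^4
  d/du(9u^4) = 36u^3
  d/du(8u^2) = 16u
  d/du(-6u) = -6
  d/du(8) = 0
p'(u) = -20u^4 + 36u^3 + 16u - 6


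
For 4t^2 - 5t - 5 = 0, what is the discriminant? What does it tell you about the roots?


D = b^2 - 4ac = (-5)^2 - 4(4)(-5) = 25 + 80 = 105
Since D > 0: two distinct irrational roots


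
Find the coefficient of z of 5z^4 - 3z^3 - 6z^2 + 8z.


Read off the coefficient of z: 8


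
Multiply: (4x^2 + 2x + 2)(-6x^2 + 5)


Distribute each term of the first polynomial:
  (4x^2)(-6x^2 + 5) = -24x^4 + 20x^2
  (2x)(-6x^2 + 5) = -12x^3 + 10x
  (2)(-6x^2 + 5) = -12x^2 + 10
Sum: -24x^4 - 12x^3 + 8x^2 + 10x + 10


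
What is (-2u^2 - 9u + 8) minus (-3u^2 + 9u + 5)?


Distribute the minus sign:
  (-2u^2 - 9u + 8)
- (-3u^2 + 9u + 5)
Negate second polynomial: 3u^2 - 9u - 5
Add: u^2 - 18u + 3


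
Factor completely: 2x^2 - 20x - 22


Roots satisfy r1 + r2 = -b/a = 10 and r1*r2 = c/a = -11.
So r1 = -1, r2 = 11.
2x^2 - 20x - 22 = 2(x - r1)(x - r2) = 2(x + 1)(x - 11)


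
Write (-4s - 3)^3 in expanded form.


Expand (-4s - 3)^3 by repeated multiplication:
  (-4s - 3)^2 = 16s^2 + 24s + 9
= -64s^3 - 144s^2 - 108s - 27


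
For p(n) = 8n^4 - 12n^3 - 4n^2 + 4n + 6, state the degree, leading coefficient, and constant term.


Highest power of n is 4, with coefficient 8. Constant term is 6.
Degree = 4, leading coefficient = 8, constant term = 6


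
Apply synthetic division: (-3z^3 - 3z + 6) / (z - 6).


Synthetic division with c = 6. Coefficients: -3, 0, -3, 6
Bring down -3.
  -3 * 6 = -18; -18 + 0 = -18
  -18 * 6 = -108; -108 - 3 = -111
  -111 * 6 = -666; -666 + 6 = -660
Quotient: -3z^2 - 18z - 111, Remainder: -660


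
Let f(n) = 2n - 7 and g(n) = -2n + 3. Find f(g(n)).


Substitute g(n) into f:
f(g(n)) = 2*(-2n + 3) + (-7)
Expand and combine: -4n - 1


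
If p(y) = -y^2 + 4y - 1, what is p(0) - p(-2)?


p(0) = -1
p(-2) = -13
p(0) - p(-2) = -1 + 13 = 12


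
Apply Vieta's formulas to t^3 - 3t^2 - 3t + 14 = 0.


Monic cubic t^3+bt^2+ct+d=0: sum=-b, pairwise sum=c, product=-d.
b=-3, c=-3, d=14
r1+r2+r3 = 3
r1r2+r1r3+r2r3 = -3
r1r2r3 = -14


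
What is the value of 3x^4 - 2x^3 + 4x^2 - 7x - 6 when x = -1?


Using direct substitution:
  3 * (-1)^4 = 3
  -2 * (-1)^3 = 2
  4 * (-1)^2 = 4
  -7 * (-1)^1 = 7
  constant: -6
Sum = 3 + 2 + 4 + 7 - 6 = 10


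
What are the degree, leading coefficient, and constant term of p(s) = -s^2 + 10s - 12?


Highest power of s is 2, with coefficient -1. Constant term is -12.
Degree = 2, leading coefficient = -1, constant term = -12


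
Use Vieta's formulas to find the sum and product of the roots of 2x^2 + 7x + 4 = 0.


For ax^2+bx+c=0: sum = -b/a, product = c/a.
a=2, b=7, c=4
Sum = -(7)/2 = -7/2
Product = (4)/2 = 2


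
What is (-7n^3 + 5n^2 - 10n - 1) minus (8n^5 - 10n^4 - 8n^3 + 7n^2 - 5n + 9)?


Distribute the minus sign:
  (-7n^3 + 5n^2 - 10n - 1)
- (8n^5 - 10n^4 - 8n^3 + 7n^2 - 5n + 9)
Negate second polynomial: -8n^5 + 10n^4 + 8n^3 - 7n^2 + 5n - 9
Add: -8n^5 + 10n^4 + n^3 - 2n^2 - 5n - 10


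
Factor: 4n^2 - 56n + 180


Roots satisfy r1 + r2 = -b/a = 14 and r1*r2 = c/a = 45.
So r1 = 5, r2 = 9.
4n^2 - 56n + 180 = 4(n - r1)(n - r2) = 4(n - 5)(n - 9)


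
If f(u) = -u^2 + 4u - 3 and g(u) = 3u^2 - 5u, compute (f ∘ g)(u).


Substitute g(u) into f:
f(g(u)) = -1*(3u^2 - 5u)^2 + 4*(3u^2 - 5u) + (-3)
(3u^2 - 5u)^2 = 9u^4 - 30u^3 + 25u^2
Expand and combine: -9u^4 + 30u^3 - 13u^2 - 20u - 3


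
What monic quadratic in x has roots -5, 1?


p(x) = (x + 5)(x - 1)
Expand: x^2 + 4x - 5


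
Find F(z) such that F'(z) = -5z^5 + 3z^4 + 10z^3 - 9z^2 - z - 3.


Reverse power rule on each term:
  ∫ -5z^5 dz = -(5/6)z^6
  ∫ 3z^4 dz = (3/5)z^5
  ∫ 10z^3 dz = (5/2)z^4
  ∫ -9z^2 dz = -3z^3
  ∫ -z dz = -(1/2)z^2
  ∫ -3 dz = -3z
F(z) = -(5/6)z^6 + (3/5)z^5 + (5/2)z^4 - 3z^3 - (1/2)z^2 - 3z + C


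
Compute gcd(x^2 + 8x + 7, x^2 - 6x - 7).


Factor each:
  x^2 + 8x + 7 = (x + 1)(x + 7)
  x^2 - 6x - 7 = (x + 1)(x - 7)
Common monic factor: x + 1


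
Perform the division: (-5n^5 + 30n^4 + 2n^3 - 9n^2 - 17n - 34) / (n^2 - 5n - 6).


(-5n^5 + 30n^4 + 2n^3 - 9n^2 - 17n - 34) / (n^2 - 5n - 6)
Step 1: -5n^3 * (n^2 - 5n - 6) = -5n^5 + 25n^4 + 30n^3; subtract.
Step 2: 5n^2 * (n^2 - 5n - 6) = 5n^4 - 25n^3 - 30n^2; subtract.
Step 3: -3n * (n^2 - 5n - 6) = -3n^3 + 15n^2 + 18n; subtract.
Step 4: 6 * (n^2 - 5n - 6) = 6n^2 - 30n - 36; subtract.
Quotient: -5n^3 + 5n^2 - 3n + 6, Remainder: -5n + 2


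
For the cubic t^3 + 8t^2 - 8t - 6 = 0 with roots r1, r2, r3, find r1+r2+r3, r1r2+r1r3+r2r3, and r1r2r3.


Monic cubic t^3+bt^2+ct+d=0: sum=-b, pairwise sum=c, product=-d.
b=8, c=-8, d=-6
r1+r2+r3 = -8
r1r2+r1r3+r2r3 = -8
r1r2r3 = 6


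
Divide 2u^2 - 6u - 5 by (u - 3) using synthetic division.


Synthetic division with c = 3. Coefficients: 2, -6, -5
Bring down 2.
  2 * 3 = 6; 6 - 6 = 0
  0 * 3 = 0; 0 - 5 = -5
Quotient: 2u, Remainder: -5


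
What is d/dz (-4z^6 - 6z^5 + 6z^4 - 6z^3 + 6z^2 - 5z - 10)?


Apply the power rule term by term:
  d/dz(-4z^6) = -24z^5
  d/dz(-6z^5) = -30z^4
  d/dz(6z^4) = 24z^3
  d/dz(-6z^3) = -18z^2
  d/dz(6z^2) = 12z
  d/dz(-5z) = -5
  d/dz(-10) = 0
p'(z) = -24z^5 - 30z^4 + 24z^3 - 18z^2 + 12z - 5


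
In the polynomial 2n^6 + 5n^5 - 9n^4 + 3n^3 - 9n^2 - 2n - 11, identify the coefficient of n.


Read off the coefficient of n: -2


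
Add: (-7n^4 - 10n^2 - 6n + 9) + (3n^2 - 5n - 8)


Align terms by degree and add:
  -7n^4 - 10n^2 - 6n + 9
+ 3n^2 - 5n - 8
= -7n^4 - 7n^2 - 11n + 1


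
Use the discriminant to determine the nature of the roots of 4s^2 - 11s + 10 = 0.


D = b^2 - 4ac = (-11)^2 - 4(4)(10) = 121 - 160 = -39
Since D < 0: two complex conjugate roots (no real roots)


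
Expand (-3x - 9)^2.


Expand (-3x - 9)^2 by repeated multiplication:
= 9x^2 + 54x + 81


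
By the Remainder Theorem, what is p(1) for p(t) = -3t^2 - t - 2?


By the Remainder Theorem, the remainder equals p(1):
  -3*(1)^2 = -3
  -1*(1)^1 = -1
  constant: -2
Sum: -3 - 1 - 2 = -6


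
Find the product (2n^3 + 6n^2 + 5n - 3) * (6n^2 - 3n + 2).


Distribute each term of the first polynomial:
  (2n^3)(6n^2 - 3n + 2) = 12n^5 - 6n^4 + 4n^3
  (6n^2)(6n^2 - 3n + 2) = 36n^4 - 18n^3 + 12n^2
  (5n)(6n^2 - 3n + 2) = 30n^3 - 15n^2 + 10n
  (-3)(6n^2 - 3n + 2) = -18n^2 + 9n - 6
Sum: 12n^5 + 30n^4 + 16n^3 - 21n^2 + 19n - 6


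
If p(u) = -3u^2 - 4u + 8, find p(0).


Using direct substitution:
  -3 * (0)^2 = 0
  -4 * (0)^1 = 0
  constant: 8
Sum = 0 + 0 + 8 = 8


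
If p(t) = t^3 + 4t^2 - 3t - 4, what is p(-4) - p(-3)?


p(-4) = 8
p(-3) = 14
p(-4) - p(-3) = 8 - 14 = -6


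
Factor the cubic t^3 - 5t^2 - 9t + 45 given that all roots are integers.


Try integer roots (divisors of 45). t=3: p(3)=0.
Divide out (t - 3): quotient is t^2 - 2t - 15.
Factor the quadratic: (t + 3)(t - 5)
Result: (t - 3)(t + 3)(t - 5)


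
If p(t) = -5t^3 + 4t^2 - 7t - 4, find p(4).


Using direct substitution:
  -5 * (4)^3 = -320
  4 * (4)^2 = 64
  -7 * (4)^1 = -28
  constant: -4
Sum = -320 + 64 - 28 - 4 = -288


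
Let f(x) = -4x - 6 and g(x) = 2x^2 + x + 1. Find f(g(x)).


Substitute g(x) into f:
f(g(x)) = -4*(2x^2 + x + 1) + (-6)
Expand and combine: -8x^2 - 4x - 10


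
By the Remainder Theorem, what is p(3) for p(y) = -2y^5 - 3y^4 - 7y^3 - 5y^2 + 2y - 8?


By the Remainder Theorem, the remainder equals p(3):
  -2*(3)^5 = -486
  -3*(3)^4 = -243
  -7*(3)^3 = -189
  -5*(3)^2 = -45
  2*(3)^1 = 6
  constant: -8
Sum: -486 - 243 - 189 - 45 + 6 - 8 = -965


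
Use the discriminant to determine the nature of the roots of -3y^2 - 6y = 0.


D = b^2 - 4ac = (-6)^2 - 4(-3)(0) = 36 = 36
Since D > 0: two distinct rational roots


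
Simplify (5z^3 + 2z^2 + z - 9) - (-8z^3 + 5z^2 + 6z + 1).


Distribute the minus sign:
  (5z^3 + 2z^2 + z - 9)
- (-8z^3 + 5z^2 + 6z + 1)
Negate second polynomial: 8z^3 - 5z^2 - 6z - 1
Add: 13z^3 - 3z^2 - 5z - 10


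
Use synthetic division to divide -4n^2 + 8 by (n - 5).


Synthetic division with c = 5. Coefficients: -4, 0, 8
Bring down -4.
  -4 * 5 = -20; -20 + 0 = -20
  -20 * 5 = -100; -100 + 8 = -92
Quotient: -4n - 20, Remainder: -92


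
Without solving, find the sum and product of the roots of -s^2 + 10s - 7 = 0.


For as^2+bs+c=0: sum = -b/a, product = c/a.
a=-1, b=10, c=-7
Sum = -(10)/-1 = 10
Product = (-7)/-1 = 7


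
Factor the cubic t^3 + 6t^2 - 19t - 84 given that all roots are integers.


Try integer roots (divisors of -84). t=-7: p(-7)=0.
Divide out (t + 7): quotient is t^2 - t - 12.
Factor the quadratic: (t - 4)(t + 3)
Result: (t + 7)(t - 4)(t + 3)


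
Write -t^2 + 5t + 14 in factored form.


Roots satisfy r1 + r2 = -b/a = 5 and r1*r2 = c/a = -14.
So r1 = 7, r2 = -2.
-t^2 + 5t + 14 = -(t - r1)(t - r2) = -(t - 7)(t + 2)


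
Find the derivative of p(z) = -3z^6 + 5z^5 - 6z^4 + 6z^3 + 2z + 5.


Apply the power rule term by term:
  d/dz(-3z^6) = -18z^5
  d/dz(5z^5) = 25z^4
  d/dz(-6z^4) = -24z^3
  d/dz(6z^3) = 18z^2
  d/dz(2z) = 2
  d/dz(5) = 0
p'(z) = -18z^5 + 25z^4 - 24z^3 + 18z^2 + 2


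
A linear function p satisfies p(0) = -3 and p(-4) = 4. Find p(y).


p(y) = my + b. Using p(0)=-3, p(-4)=4:
m = (-3 - 4)/(0 + 4) = -7/4 = -7/4
b = -3 - m*(0) = -3 = -3
p(y) = -(7/4)y - 3


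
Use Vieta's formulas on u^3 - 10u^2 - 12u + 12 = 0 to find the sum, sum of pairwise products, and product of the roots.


Monic cubic u^3+bu^2+cu+d=0: sum=-b, pairwise sum=c, product=-d.
b=-10, c=-12, d=12
r1+r2+r3 = 10
r1r2+r1r3+r2r3 = -12
r1r2r3 = -12


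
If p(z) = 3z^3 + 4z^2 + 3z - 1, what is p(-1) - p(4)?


p(-1) = -3
p(4) = 267
p(-1) - p(4) = -3 - 267 = -270


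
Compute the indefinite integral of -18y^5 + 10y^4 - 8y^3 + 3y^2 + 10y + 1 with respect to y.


Reverse power rule on each term:
  ∫ -18y^5 dy = -3y^6
  ∫ 10y^4 dy = 2y^5
  ∫ -8y^3 dy = -2y^4
  ∫ 3y^2 dy = y^3
  ∫ 10y dy = 5y^2
  ∫ 1 dy = y
F(y) = -3y^6 + 2y^5 - 2y^4 + y^3 + 5y^2 + y + C


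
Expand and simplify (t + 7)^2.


Expand (t + 7)^2 by repeated multiplication:
= t^2 + 14t + 49


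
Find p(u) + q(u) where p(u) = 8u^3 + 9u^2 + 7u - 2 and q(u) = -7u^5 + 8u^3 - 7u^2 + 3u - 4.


Align terms by degree and add:
  8u^3 + 9u^2 + 7u - 2
  -7u^5 + 8u^3 - 7u^2 + 3u - 4
= -7u^5 + 16u^3 + 2u^2 + 10u - 6


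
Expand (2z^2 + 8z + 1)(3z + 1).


Distribute each term of the first polynomial:
  (2z^2)(3z + 1) = 6z^3 + 2z^2
  (8z)(3z + 1) = 24z^2 + 8z
  (1)(3z + 1) = 3z + 1
Sum: 6z^3 + 26z^2 + 11z + 1


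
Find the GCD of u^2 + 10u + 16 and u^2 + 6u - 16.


Factor each:
  u^2 + 10u + 16 = (u + 8)(u + 2)
  u^2 + 6u - 16 = (u + 8)(u - 2)
Common monic factor: u + 8


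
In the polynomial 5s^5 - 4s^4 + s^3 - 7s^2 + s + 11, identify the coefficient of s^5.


Read off the coefficient of s^5: 5


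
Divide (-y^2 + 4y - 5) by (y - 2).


(-y^2 + 4y - 5) / (y - 2)
Step 1: -y * (y - 2) = -y^2 + 2y; subtract.
Step 2: 2 * (y - 2) = 2y - 4; subtract.
Quotient: -y + 2, Remainder: -1


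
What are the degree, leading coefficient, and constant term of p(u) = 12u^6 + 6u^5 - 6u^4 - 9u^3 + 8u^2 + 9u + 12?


Highest power of u is 6, with coefficient 12. Constant term is 12.
Degree = 6, leading coefficient = 12, constant term = 12


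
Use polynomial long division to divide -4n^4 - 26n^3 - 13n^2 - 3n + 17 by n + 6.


(-4n^4 - 26n^3 - 13n^2 - 3n + 17) / (n + 6)
Step 1: -4n^3 * (n + 6) = -4n^4 - 24n^3; subtract.
Step 2: -2n^2 * (n + 6) = -2n^3 - 12n^2; subtract.
Step 3: -n * (n + 6) = -n^2 - 6n; subtract.
Step 4: 3 * (n + 6) = 3n + 18; subtract.
Quotient: -4n^3 - 2n^2 - n + 3, Remainder: -1


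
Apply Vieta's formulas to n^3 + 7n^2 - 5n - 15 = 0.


Monic cubic n^3+bn^2+cn+d=0: sum=-b, pairwise sum=c, product=-d.
b=7, c=-5, d=-15
r1+r2+r3 = -7
r1r2+r1r3+r2r3 = -5
r1r2r3 = 15


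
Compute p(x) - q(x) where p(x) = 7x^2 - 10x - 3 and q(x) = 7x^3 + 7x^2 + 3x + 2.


Distribute the minus sign:
  (7x^2 - 10x - 3)
- (7x^3 + 7x^2 + 3x + 2)
Negate second polynomial: -7x^3 - 7x^2 - 3x - 2
Add: -7x^3 - 13x - 5


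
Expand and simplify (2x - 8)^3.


Expand (2x - 8)^3 by repeated multiplication:
  (2x - 8)^2 = 4x^2 - 32x + 64
= 8x^3 - 96x^2 + 384x - 512


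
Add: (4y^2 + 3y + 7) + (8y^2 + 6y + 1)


Align terms by degree and add:
  4y^2 + 3y + 7
+ 8y^2 + 6y + 1
= 12y^2 + 9y + 8


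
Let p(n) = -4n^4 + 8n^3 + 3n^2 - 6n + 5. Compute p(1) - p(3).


p(1) = 6
p(3) = -94
p(1) - p(3) = 6 + 94 = 100


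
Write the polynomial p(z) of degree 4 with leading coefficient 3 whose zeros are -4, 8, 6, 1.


p(z) = 3(z + 4)(z - 8)(z - 6)(z - 1)
Expand: 3z^4 - 33z^3 + 6z^2 + 600z - 576


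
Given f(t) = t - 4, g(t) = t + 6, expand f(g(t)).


Substitute g(t) into f:
f(g(t)) = 1*(t + 6) + (-4)
Expand and combine: t + 2


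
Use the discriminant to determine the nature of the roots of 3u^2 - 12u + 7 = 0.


D = b^2 - 4ac = (-12)^2 - 4(3)(7) = 144 - 84 = 60
Since D > 0: two distinct irrational roots


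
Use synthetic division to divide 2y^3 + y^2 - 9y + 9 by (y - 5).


Synthetic division with c = 5. Coefficients: 2, 1, -9, 9
Bring down 2.
  2 * 5 = 10; 10 + 1 = 11
  11 * 5 = 55; 55 - 9 = 46
  46 * 5 = 230; 230 + 9 = 239
Quotient: 2y^2 + 11y + 46, Remainder: 239


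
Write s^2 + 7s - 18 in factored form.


Roots satisfy r1 + r2 = -b/a = -7 and r1*r2 = c/a = -18.
So r1 = 2, r2 = -9.
s^2 + 7s - 18 = (s - r1)(s - r2) = (s - 2)(s + 9)


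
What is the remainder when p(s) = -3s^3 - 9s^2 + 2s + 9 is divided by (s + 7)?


By the Remainder Theorem, the remainder equals p(-7):
  -3*(-7)^3 = 1029
  -9*(-7)^2 = -441
  2*(-7)^1 = -14
  constant: 9
Sum: 1029 - 441 - 14 + 9 = 583


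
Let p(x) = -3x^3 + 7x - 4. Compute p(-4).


Using direct substitution:
  -3 * (-4)^3 = 192
  0 * (-4)^2 = 0
  7 * (-4)^1 = -28
  constant: -4
Sum = 192 + 0 - 28 - 4 = 160


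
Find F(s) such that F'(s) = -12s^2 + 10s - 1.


Reverse power rule on each term:
  ∫ -12s^2 ds = -4s^3
  ∫ 10s ds = 5s^2
  ∫ -1 ds = -s
F(s) = -4s^3 + 5s^2 - s + C


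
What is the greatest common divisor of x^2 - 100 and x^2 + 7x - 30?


Factor each:
  x^2 - 100 = (x + 10)(x - 10)
  x^2 + 7x - 30 = (x + 10)(x - 3)
Common monic factor: x + 10


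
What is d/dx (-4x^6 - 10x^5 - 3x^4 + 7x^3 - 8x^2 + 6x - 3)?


Apply the power rule term by term:
  d/dx(-4x^6) = -24x^5
  d/dx(-10x^5) = -50x^4
  d/dx(-3x^4) = -12x^3
  d/dx(7x^3) = 21x^2
  d/dx(-8x^2) = -16x
  d/dx(6x) = 6
  d/dx(-3) = 0
p'(x) = -24x^5 - 50x^4 - 12x^3 + 21x^2 - 16x + 6


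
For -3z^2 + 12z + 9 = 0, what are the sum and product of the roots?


For az^2+bz+c=0: sum = -b/a, product = c/a.
a=-3, b=12, c=9
Sum = -(12)/-3 = 4
Product = (9)/-3 = -3


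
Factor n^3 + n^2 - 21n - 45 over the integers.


Try integer roots (divisors of -45). n=-3: p(-3)=0.
Divide out (n + 3): quotient is n^2 - 2n - 15.
Factor the quadratic: (n - 5)(n + 3)
Result: (n + 3)(n - 5)(n + 3)


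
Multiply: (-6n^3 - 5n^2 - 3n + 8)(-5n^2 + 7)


Distribute each term of the first polynomial:
  (-6n^3)(-5n^2 + 7) = 30n^5 - 42n^3
  (-5n^2)(-5n^2 + 7) = 25n^4 - 35n^2
  (-3n)(-5n^2 + 7) = 15n^3 - 21n
  (8)(-5n^2 + 7) = -40n^2 + 56
Sum: 30n^5 + 25n^4 - 27n^3 - 75n^2 - 21n + 56


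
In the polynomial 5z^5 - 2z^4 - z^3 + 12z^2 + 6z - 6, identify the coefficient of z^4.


Read off the coefficient of z^4: -2


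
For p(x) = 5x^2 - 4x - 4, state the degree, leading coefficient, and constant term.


Highest power of x is 2, with coefficient 5. Constant term is -4.
Degree = 2, leading coefficient = 5, constant term = -4


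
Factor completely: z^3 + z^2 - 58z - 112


Try integer roots (divisors of -112). z=8: p(8)=0.
Divide out (z - 8): quotient is z^2 + 9z + 14.
Factor the quadratic: (z + 2)(z + 7)
Result: (z - 8)(z + 2)(z + 7)


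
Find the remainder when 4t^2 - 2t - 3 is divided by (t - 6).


By the Remainder Theorem, the remainder equals p(6):
  4*(6)^2 = 144
  -2*(6)^1 = -12
  constant: -3
Sum: 144 - 12 - 3 = 129


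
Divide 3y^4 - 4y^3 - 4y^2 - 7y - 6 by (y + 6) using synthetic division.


Synthetic division with c = -6. Coefficients: 3, -4, -4, -7, -6
Bring down 3.
  3 * -6 = -18; -18 - 4 = -22
  -22 * -6 = 132; 132 - 4 = 128
  128 * -6 = -768; -768 - 7 = -775
  -775 * -6 = 4650; 4650 - 6 = 4644
Quotient: 3y^3 - 22y^2 + 128y - 775, Remainder: 4644


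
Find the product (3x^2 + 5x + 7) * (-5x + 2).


Distribute each term of the first polynomial:
  (3x^2)(-5x + 2) = -15x^3 + 6x^2
  (5x)(-5x + 2) = -25x^2 + 10x
  (7)(-5x + 2) = -35x + 14
Sum: -15x^3 - 19x^2 - 25x + 14


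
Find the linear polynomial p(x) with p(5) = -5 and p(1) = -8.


p(x) = mx + b. Using p(5)=-5, p(1)=-8:
m = (-5 + 8)/(5 - 1) = 3/4 = 3/4
b = -5 - m*(5) = -5 - 15/4 = -35/4
p(x) = (3/4)x - (35/4)


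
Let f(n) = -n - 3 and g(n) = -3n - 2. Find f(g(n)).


Substitute g(n) into f:
f(g(n)) = -1*(-3n - 2) + (-3)
Expand and combine: 3n - 1


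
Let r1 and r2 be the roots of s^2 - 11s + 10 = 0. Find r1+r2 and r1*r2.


For as^2+bs+c=0: sum = -b/a, product = c/a.
a=1, b=-11, c=10
Sum = -(-11)/1 = 11
Product = (10)/1 = 10


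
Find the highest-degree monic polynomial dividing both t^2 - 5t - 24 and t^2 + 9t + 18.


Factor each:
  t^2 - 5t - 24 = (t + 3)(t - 8)
  t^2 + 9t + 18 = (t + 3)(t + 6)
Common monic factor: t + 3


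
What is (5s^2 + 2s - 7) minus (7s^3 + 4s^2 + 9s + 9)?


Distribute the minus sign:
  (5s^2 + 2s - 7)
- (7s^3 + 4s^2 + 9s + 9)
Negate second polynomial: -7s^3 - 4s^2 - 9s - 9
Add: -7s^3 + s^2 - 7s - 16


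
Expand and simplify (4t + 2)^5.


Expand (4t + 2)^5 by repeated multiplication:
  (4t + 2)^2 = 16t^2 + 16t + 4
  (4t + 2)^3 = 64t^3 + 96t^2 + 48t + 8
  (4t + 2)^4 = 256t^4 + 512t^3 + 384t^2 + 128t + 16
= 1024t^5 + 2560t^4 + 2560t^3 + 1280t^2 + 320t + 32


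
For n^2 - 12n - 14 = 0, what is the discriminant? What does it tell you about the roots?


D = b^2 - 4ac = (-12)^2 - 4(1)(-14) = 144 + 56 = 200
Since D > 0: two distinct irrational roots


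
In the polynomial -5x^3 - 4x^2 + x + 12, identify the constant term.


Read off the constant term: 12


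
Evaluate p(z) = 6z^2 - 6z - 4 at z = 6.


Using direct substitution:
  6 * (6)^2 = 216
  -6 * (6)^1 = -36
  constant: -4
Sum = 216 - 36 - 4 = 176


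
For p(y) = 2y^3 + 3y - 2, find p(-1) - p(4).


p(-1) = -7
p(4) = 138
p(-1) - p(4) = -7 - 138 = -145


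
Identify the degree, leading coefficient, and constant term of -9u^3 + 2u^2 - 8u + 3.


Highest power of u is 3, with coefficient -9. Constant term is 3.
Degree = 3, leading coefficient = -9, constant term = 3


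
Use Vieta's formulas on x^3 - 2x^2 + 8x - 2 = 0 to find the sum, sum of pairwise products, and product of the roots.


Monic cubic x^3+bx^2+cx+d=0: sum=-b, pairwise sum=c, product=-d.
b=-2, c=8, d=-2
r1+r2+r3 = 2
r1r2+r1r3+r2r3 = 8
r1r2r3 = 2


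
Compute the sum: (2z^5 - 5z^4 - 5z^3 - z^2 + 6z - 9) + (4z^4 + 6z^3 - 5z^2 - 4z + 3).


Align terms by degree and add:
  2z^5 - 5z^4 - 5z^3 - z^2 + 6z - 9
+ 4z^4 + 6z^3 - 5z^2 - 4z + 3
= 2z^5 - z^4 + z^3 - 6z^2 + 2z - 6


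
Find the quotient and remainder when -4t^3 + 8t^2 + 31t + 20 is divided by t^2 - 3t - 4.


(-4t^3 + 8t^2 + 31t + 20) / (t^2 - 3t - 4)
Step 1: -4t * (t^2 - 3t - 4) = -4t^3 + 12t^2 + 16t; subtract.
Step 2: -4 * (t^2 - 3t - 4) = -4t^2 + 12t + 16; subtract.
Quotient: -4t - 4, Remainder: 3t + 4


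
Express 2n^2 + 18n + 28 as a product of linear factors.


Roots satisfy r1 + r2 = -b/a = -9 and r1*r2 = c/a = 14.
So r1 = -2, r2 = -7.
2n^2 + 18n + 28 = 2(n - r1)(n - r2) = 2(n + 2)(n + 7)


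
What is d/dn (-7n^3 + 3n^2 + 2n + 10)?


Apply the power rule term by term:
  d/dn(-7n^3) = -21n^2
  d/dn(3n^2) = 6n
  d/dn(2n) = 2
  d/dn(10) = 0
p'(n) = -21n^2 + 6n + 2


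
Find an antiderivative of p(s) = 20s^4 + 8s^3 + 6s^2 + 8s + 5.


Reverse power rule on each term:
  ∫ 20s^4 ds = 4s^5
  ∫ 8s^3 ds = 2s^4
  ∫ 6s^2 ds = 2s^3
  ∫ 8s ds = 4s^2
  ∫ 5 ds = 5s
F(s) = 4s^5 + 2s^4 + 2s^3 + 4s^2 + 5s + C


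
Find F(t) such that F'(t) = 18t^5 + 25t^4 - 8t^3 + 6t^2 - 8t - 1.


Reverse power rule on each term:
  ∫ 18t^5 dt = 3t^6
  ∫ 25t^4 dt = 5t^5
  ∫ -8t^3 dt = -2t^4
  ∫ 6t^2 dt = 2t^3
  ∫ -8t dt = -4t^2
  ∫ -1 dt = -t
F(t) = 3t^6 + 5t^5 - 2t^4 + 2t^3 - 4t^2 - t + C


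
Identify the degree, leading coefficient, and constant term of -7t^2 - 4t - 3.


Highest power of t is 2, with coefficient -7. Constant term is -3.
Degree = 2, leading coefficient = -7, constant term = -3


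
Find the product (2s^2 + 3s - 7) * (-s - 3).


Distribute each term of the first polynomial:
  (2s^2)(-s - 3) = -2s^3 - 6s^2
  (3s)(-s - 3) = -3s^2 - 9s
  (-7)(-s - 3) = 7s + 21
Sum: -2s^3 - 9s^2 - 2s + 21


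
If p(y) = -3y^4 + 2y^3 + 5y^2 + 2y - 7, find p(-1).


Using direct substitution:
  -3 * (-1)^4 = -3
  2 * (-1)^3 = -2
  5 * (-1)^2 = 5
  2 * (-1)^1 = -2
  constant: -7
Sum = -3 - 2 + 5 - 2 - 7 = -9


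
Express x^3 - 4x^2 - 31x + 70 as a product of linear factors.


Try integer roots (divisors of 70). x=2: p(2)=0.
Divide out (x - 2): quotient is x^2 - 2x - 35.
Factor the quadratic: (x + 5)(x - 7)
Result: (x - 2)(x + 5)(x - 7)


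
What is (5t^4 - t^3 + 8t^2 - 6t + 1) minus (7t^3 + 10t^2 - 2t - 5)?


Distribute the minus sign:
  (5t^4 - t^3 + 8t^2 - 6t + 1)
- (7t^3 + 10t^2 - 2t - 5)
Negate second polynomial: -7t^3 - 10t^2 + 2t + 5
Add: 5t^4 - 8t^3 - 2t^2 - 4t + 6


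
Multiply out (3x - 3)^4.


Expand (3x - 3)^4 by repeated multiplication:
  (3x - 3)^2 = 9x^2 - 18x + 9
  (3x - 3)^3 = 27x^3 - 81x^2 + 81x - 27
= 81x^4 - 324x^3 + 486x^2 - 324x + 81


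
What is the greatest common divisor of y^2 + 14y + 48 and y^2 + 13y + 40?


Factor each:
  y^2 + 14y + 48 = (y + 8)(y + 6)
  y^2 + 13y + 40 = (y + 8)(y + 5)
Common monic factor: y + 8


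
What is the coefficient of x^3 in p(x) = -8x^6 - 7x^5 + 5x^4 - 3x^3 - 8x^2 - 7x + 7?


Read off the coefficient of x^3: -3


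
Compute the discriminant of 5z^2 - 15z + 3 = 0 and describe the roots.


D = b^2 - 4ac = (-15)^2 - 4(5)(3) = 225 - 60 = 165
Since D > 0: two distinct irrational roots


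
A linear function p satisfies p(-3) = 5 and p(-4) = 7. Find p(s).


p(s) = ms + b. Using p(-3)=5, p(-4)=7:
m = (5 - 7)/(-3 + 4) = -2/1 = -2
b = 5 - m*(-3) = 5 - 6 = -1
p(s) = -2s - 1


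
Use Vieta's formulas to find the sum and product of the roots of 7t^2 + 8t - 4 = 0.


For at^2+bt+c=0: sum = -b/a, product = c/a.
a=7, b=8, c=-4
Sum = -(8)/7 = -8/7
Product = (-4)/7 = -4/7


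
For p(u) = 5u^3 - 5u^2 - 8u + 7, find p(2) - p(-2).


p(2) = 11
p(-2) = -37
p(2) - p(-2) = 11 + 37 = 48


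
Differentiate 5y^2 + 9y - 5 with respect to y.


Apply the power rule term by term:
  d/dy(5y^2) = 10y
  d/dy(9y) = 9
  d/dy(-5) = 0
p'(y) = 10y + 9


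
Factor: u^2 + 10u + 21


Roots satisfy r1 + r2 = -b/a = -10 and r1*r2 = c/a = 21.
So r1 = -3, r2 = -7.
u^2 + 10u + 21 = (u - r1)(u - r2) = (u + 3)(u + 7)


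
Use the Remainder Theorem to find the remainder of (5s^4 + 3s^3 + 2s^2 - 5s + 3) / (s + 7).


By the Remainder Theorem, the remainder equals p(-7):
  5*(-7)^4 = 12005
  3*(-7)^3 = -1029
  2*(-7)^2 = 98
  -5*(-7)^1 = 35
  constant: 3
Sum: 12005 - 1029 + 98 + 35 + 3 = 11112


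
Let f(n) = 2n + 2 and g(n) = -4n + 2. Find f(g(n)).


Substitute g(n) into f:
f(g(n)) = 2*(-4n + 2) + 2
Expand and combine: -8n + 6


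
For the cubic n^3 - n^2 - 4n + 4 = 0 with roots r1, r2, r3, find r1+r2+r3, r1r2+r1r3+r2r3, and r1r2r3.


Monic cubic n^3+bn^2+cn+d=0: sum=-b, pairwise sum=c, product=-d.
b=-1, c=-4, d=4
r1+r2+r3 = 1
r1r2+r1r3+r2r3 = -4
r1r2r3 = -4


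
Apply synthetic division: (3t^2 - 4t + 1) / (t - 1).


Synthetic division with c = 1. Coefficients: 3, -4, 1
Bring down 3.
  3 * 1 = 3; 3 - 4 = -1
  -1 * 1 = -1; -1 + 1 = 0
Quotient: 3t - 1, Remainder: 0


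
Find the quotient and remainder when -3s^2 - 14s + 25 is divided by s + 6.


(-3s^2 - 14s + 25) / (s + 6)
Step 1: -3s * (s + 6) = -3s^2 - 18s; subtract.
Step 2: 4 * (s + 6) = 4s + 24; subtract.
Quotient: -3s + 4, Remainder: 1


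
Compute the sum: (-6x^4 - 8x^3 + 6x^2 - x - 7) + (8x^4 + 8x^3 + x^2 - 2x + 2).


Align terms by degree and add:
  -6x^4 - 8x^3 + 6x^2 - x - 7
+ 8x^4 + 8x^3 + x^2 - 2x + 2
= 2x^4 + 7x^2 - 3x - 5


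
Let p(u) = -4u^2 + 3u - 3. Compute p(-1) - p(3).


p(-1) = -10
p(3) = -30
p(-1) - p(3) = -10 + 30 = 20


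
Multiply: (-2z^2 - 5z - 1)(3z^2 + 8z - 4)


Distribute each term of the first polynomial:
  (-2z^2)(3z^2 + 8z - 4) = -6z^4 - 16z^3 + 8z^2
  (-5z)(3z^2 + 8z - 4) = -15z^3 - 40z^2 + 20z
  (-1)(3z^2 + 8z - 4) = -3z^2 - 8z + 4
Sum: -6z^4 - 31z^3 - 35z^2 + 12z + 4


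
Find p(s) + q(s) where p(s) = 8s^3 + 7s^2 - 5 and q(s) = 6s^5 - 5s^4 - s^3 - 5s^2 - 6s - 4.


Align terms by degree and add:
  8s^3 + 7s^2 - 5
+ 6s^5 - 5s^4 - s^3 - 5s^2 - 6s - 4
= 6s^5 - 5s^4 + 7s^3 + 2s^2 - 6s - 9


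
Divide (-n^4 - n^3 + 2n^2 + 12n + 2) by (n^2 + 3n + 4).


(-n^4 - n^3 + 2n^2 + 12n + 2) / (n^2 + 3n + 4)
Step 1: -n^2 * (n^2 + 3n + 4) = -n^4 - 3n^3 - 4n^2; subtract.
Step 2: 2n * (n^2 + 3n + 4) = 2n^3 + 6n^2 + 8n; subtract.
Step 3: 0 * (n^2 + 3n + 4) = 0; subtract.
Quotient: -n^2 + 2n, Remainder: 4n + 2


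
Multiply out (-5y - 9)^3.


Expand (-5y - 9)^3 by repeated multiplication:
  (-5y - 9)^2 = 25y^2 + 90y + 81
= -125y^3 - 675y^2 - 1215y - 729


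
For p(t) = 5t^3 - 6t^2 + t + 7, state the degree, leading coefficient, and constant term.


Highest power of t is 3, with coefficient 5. Constant term is 7.
Degree = 3, leading coefficient = 5, constant term = 7


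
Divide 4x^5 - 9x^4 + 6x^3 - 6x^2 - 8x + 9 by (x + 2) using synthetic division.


Synthetic division with c = -2. Coefficients: 4, -9, 6, -6, -8, 9
Bring down 4.
  4 * -2 = -8; -8 - 9 = -17
  -17 * -2 = 34; 34 + 6 = 40
  40 * -2 = -80; -80 - 6 = -86
  -86 * -2 = 172; 172 - 8 = 164
  164 * -2 = -328; -328 + 9 = -319
Quotient: 4x^4 - 17x^3 + 40x^2 - 86x + 164, Remainder: -319


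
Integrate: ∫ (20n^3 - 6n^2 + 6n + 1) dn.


Reverse power rule on each term:
  ∫ 20n^3 dn = 5n^4
  ∫ -6n^2 dn = -2n^3
  ∫ 6n dn = 3n^2
  ∫ 1 dn = n
F(n) = 5n^4 - 2n^3 + 3n^2 + n + C


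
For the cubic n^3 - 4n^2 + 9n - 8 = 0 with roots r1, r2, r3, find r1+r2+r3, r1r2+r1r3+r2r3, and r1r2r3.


Monic cubic n^3+bn^2+cn+d=0: sum=-b, pairwise sum=c, product=-d.
b=-4, c=9, d=-8
r1+r2+r3 = 4
r1r2+r1r3+r2r3 = 9
r1r2r3 = 8


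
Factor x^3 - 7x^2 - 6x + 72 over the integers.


Try integer roots (divisors of 72). x=4: p(4)=0.
Divide out (x - 4): quotient is x^2 - 3x - 18.
Factor the quadratic: (x + 3)(x - 6)
Result: (x - 4)(x + 3)(x - 6)


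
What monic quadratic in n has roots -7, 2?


p(n) = (n + 7)(n - 2)
Expand: n^2 + 5n - 14


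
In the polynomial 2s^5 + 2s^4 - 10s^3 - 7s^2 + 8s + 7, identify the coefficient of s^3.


Read off the coefficient of s^3: -10


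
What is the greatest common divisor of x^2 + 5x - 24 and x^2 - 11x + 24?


Factor each:
  x^2 + 5x - 24 = (x - 3)(x + 8)
  x^2 - 11x + 24 = (x - 3)(x - 8)
Common monic factor: x - 3


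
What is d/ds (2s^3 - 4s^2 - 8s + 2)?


Apply the power rule term by term:
  d/ds(2s^3) = 6s^2
  d/ds(-4s^2) = -8s
  d/ds(-8s) = -8
  d/ds(2) = 0
p'(s) = 6s^2 - 8s - 8


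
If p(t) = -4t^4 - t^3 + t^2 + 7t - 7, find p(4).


Using direct substitution:
  -4 * (4)^4 = -1024
  -1 * (4)^3 = -64
  1 * (4)^2 = 16
  7 * (4)^1 = 28
  constant: -7
Sum = -1024 - 64 + 16 + 28 - 7 = -1051


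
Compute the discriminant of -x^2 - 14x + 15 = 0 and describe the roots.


D = b^2 - 4ac = (-14)^2 - 4(-1)(15) = 196 + 60 = 256
Since D > 0: two distinct rational roots


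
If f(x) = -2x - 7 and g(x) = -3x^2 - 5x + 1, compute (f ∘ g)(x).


Substitute g(x) into f:
f(g(x)) = -2*(-3x^2 - 5x + 1) + (-7)
Expand and combine: 6x^2 + 10x - 9


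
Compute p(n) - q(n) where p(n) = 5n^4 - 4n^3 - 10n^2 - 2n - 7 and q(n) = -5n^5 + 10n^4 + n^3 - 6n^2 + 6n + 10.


Distribute the minus sign:
  (5n^4 - 4n^3 - 10n^2 - 2n - 7)
- (-5n^5 + 10n^4 + n^3 - 6n^2 + 6n + 10)
Negate second polynomial: 5n^5 - 10n^4 - n^3 + 6n^2 - 6n - 10
Add: 5n^5 - 5n^4 - 5n^3 - 4n^2 - 8n - 17


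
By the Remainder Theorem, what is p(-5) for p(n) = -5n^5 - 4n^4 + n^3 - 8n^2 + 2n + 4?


By the Remainder Theorem, the remainder equals p(-5):
  -5*(-5)^5 = 15625
  -4*(-5)^4 = -2500
  1*(-5)^3 = -125
  -8*(-5)^2 = -200
  2*(-5)^1 = -10
  constant: 4
Sum: 15625 - 2500 - 125 - 200 - 10 + 4 = 12794


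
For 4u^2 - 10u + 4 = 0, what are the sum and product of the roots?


For au^2+bu+c=0: sum = -b/a, product = c/a.
a=4, b=-10, c=4
Sum = -(-10)/4 = 5/2
Product = (4)/4 = 1


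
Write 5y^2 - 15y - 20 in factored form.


Roots satisfy r1 + r2 = -b/a = 3 and r1*r2 = c/a = -4.
So r1 = 4, r2 = -1.
5y^2 - 15y - 20 = 5(y - r1)(y - r2) = 5(y - 4)(y + 1)


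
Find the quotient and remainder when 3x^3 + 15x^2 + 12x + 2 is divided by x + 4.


(3x^3 + 15x^2 + 12x + 2) / (x + 4)
Step 1: 3x^2 * (x + 4) = 3x^3 + 12x^2; subtract.
Step 2: 3x * (x + 4) = 3x^2 + 12x; subtract.
Step 3: 0 * (x + 4) = 0; subtract.
Quotient: 3x^2 + 3x, Remainder: 2


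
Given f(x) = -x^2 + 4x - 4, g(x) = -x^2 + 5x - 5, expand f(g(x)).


Substitute g(x) into f:
f(g(x)) = -1*(-x^2 + 5x - 5)^2 + 4*(-x^2 + 5x - 5) + (-4)
(-x^2 + 5x - 5)^2 = x^4 - 10x^3 + 35x^2 - 50x + 25
Expand and combine: -x^4 + 10x^3 - 39x^2 + 70x - 49


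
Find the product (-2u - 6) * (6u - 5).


Distribute each term of the first polynomial:
  (-2u)(6u - 5) = -12u^2 + 10u
  (-6)(6u - 5) = -36u + 30
Sum: -12u^2 - 26u + 30


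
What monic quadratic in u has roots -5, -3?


p(u) = (u + 5)(u + 3)
Expand: u^2 + 8u + 15


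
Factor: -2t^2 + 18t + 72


Roots satisfy r1 + r2 = -b/a = 9 and r1*r2 = c/a = -36.
So r1 = 12, r2 = -3.
-2t^2 + 18t + 72 = -2(t - r1)(t - r2) = -2(t - 12)(t + 3)


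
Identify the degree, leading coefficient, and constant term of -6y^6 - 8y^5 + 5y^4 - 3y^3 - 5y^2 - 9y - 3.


Highest power of y is 6, with coefficient -6. Constant term is -3.
Degree = 6, leading coefficient = -6, constant term = -3


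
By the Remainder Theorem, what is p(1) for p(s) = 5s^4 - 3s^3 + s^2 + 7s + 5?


By the Remainder Theorem, the remainder equals p(1):
  5*(1)^4 = 5
  -3*(1)^3 = -3
  1*(1)^2 = 1
  7*(1)^1 = 7
  constant: 5
Sum: 5 - 3 + 1 + 7 + 5 = 15


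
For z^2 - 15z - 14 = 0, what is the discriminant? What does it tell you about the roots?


D = b^2 - 4ac = (-15)^2 - 4(1)(-14) = 225 + 56 = 281
Since D > 0: two distinct irrational roots


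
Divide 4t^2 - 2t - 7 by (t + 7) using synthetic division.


Synthetic division with c = -7. Coefficients: 4, -2, -7
Bring down 4.
  4 * -7 = -28; -28 - 2 = -30
  -30 * -7 = 210; 210 - 7 = 203
Quotient: 4t - 30, Remainder: 203


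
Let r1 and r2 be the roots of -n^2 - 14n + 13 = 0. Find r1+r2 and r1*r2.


For an^2+bn+c=0: sum = -b/a, product = c/a.
a=-1, b=-14, c=13
Sum = -(-14)/-1 = -14
Product = (13)/-1 = -13


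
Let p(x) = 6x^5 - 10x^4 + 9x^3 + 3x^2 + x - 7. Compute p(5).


Using direct substitution:
  6 * (5)^5 = 18750
  -10 * (5)^4 = -6250
  9 * (5)^3 = 1125
  3 * (5)^2 = 75
  1 * (5)^1 = 5
  constant: -7
Sum = 18750 - 6250 + 1125 + 75 + 5 - 7 = 13698


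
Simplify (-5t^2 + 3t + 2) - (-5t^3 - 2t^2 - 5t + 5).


Distribute the minus sign:
  (-5t^2 + 3t + 2)
- (-5t^3 - 2t^2 - 5t + 5)
Negate second polynomial: 5t^3 + 2t^2 + 5t - 5
Add: 5t^3 - 3t^2 + 8t - 3


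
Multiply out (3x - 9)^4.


Expand (3x - 9)^4 by repeated multiplication:
  (3x - 9)^2 = 9x^2 - 54x + 81
  (3x - 9)^3 = 27x^3 - 243x^2 + 729x - 729
= 81x^4 - 972x^3 + 4374x^2 - 8748x + 6561


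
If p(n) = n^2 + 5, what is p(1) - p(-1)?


p(1) = 6
p(-1) = 6
p(1) - p(-1) = 6 - 6 = 0


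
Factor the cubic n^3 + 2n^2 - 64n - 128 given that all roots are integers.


Try integer roots (divisors of -128). n=-2: p(-2)=0.
Divide out (n + 2): quotient is n^2 - 64.
Factor the quadratic: (n - 8)(n + 8)
Result: (n + 2)(n - 8)(n + 8)


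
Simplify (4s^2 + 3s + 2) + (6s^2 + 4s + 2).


Align terms by degree and add:
  4s^2 + 3s + 2
+ 6s^2 + 4s + 2
= 10s^2 + 7s + 4


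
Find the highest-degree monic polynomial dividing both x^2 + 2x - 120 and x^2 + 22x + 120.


Factor each:
  x^2 + 2x - 120 = (x + 12)(x - 10)
  x^2 + 22x + 120 = (x + 12)(x + 10)
Common monic factor: x + 12


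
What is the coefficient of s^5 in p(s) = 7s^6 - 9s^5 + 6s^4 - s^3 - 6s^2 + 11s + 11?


Read off the coefficient of s^5: -9


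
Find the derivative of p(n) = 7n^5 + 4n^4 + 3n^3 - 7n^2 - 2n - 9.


Apply the power rule term by term:
  d/dn(7n^5) = 35n^4
  d/dn(4n^4) = 16n^3
  d/dn(3n^3) = 9n^2
  d/dn(-7n^2) = -14n
  d/dn(-2n) = -2
  d/dn(-9) = 0
p'(n) = 35n^4 + 16n^3 + 9n^2 - 14n - 2


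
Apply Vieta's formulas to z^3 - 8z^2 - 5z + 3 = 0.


Monic cubic z^3+bz^2+cz+d=0: sum=-b, pairwise sum=c, product=-d.
b=-8, c=-5, d=3
r1+r2+r3 = 8
r1r2+r1r3+r2r3 = -5
r1r2r3 = -3


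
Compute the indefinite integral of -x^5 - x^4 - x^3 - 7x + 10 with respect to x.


Reverse power rule on each term:
  ∫ -x^5 dx = -(1/6)x^6
  ∫ -x^4 dx = -(1/5)x^5
  ∫ -x^3 dx = -(1/4)x^4
  ∫ -7x dx = -(7/2)x^2
  ∫ 10 dx = 10x
F(x) = -(1/6)x^6 - (1/5)x^5 - (1/4)x^4 - (7/2)x^2 + 10x + C


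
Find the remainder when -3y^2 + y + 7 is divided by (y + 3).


By the Remainder Theorem, the remainder equals p(-3):
  -3*(-3)^2 = -27
  1*(-3)^1 = -3
  constant: 7
Sum: -27 - 3 + 7 = -23


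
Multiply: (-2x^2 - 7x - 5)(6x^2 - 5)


Distribute each term of the first polynomial:
  (-2x^2)(6x^2 - 5) = -12x^4 + 10x^2
  (-7x)(6x^2 - 5) = -42x^3 + 35x
  (-5)(6x^2 - 5) = -30x^2 + 25
Sum: -12x^4 - 42x^3 - 20x^2 + 35x + 25
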